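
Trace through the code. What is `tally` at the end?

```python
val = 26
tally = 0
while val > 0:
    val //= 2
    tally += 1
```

Let's trace through this code step by step.

Initialize: val = 26
Initialize: tally = 0
Entering loop: while val > 0:

After execution: tally = 5
5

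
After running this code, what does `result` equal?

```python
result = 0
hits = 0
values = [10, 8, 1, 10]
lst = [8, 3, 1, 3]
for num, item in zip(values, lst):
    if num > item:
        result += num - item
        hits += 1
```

Let's trace through this code step by step.

Initialize: result = 0
Initialize: hits = 0
Initialize: values = [10, 8, 1, 10]
Initialize: lst = [8, 3, 1, 3]
Entering loop: for num, item in zip(values, lst):

After execution: result = 14
14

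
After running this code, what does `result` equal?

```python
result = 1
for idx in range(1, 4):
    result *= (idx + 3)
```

Let's trace through this code step by step.

Initialize: result = 1
Entering loop: for idx in range(1, 4):

After execution: result = 120
120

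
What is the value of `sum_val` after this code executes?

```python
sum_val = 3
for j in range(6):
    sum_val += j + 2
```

Let's trace through this code step by step.

Initialize: sum_val = 3
Entering loop: for j in range(6):

After execution: sum_val = 30
30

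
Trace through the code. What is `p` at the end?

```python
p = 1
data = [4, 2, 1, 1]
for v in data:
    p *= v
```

Let's trace through this code step by step.

Initialize: p = 1
Initialize: data = [4, 2, 1, 1]
Entering loop: for v in data:

After execution: p = 8
8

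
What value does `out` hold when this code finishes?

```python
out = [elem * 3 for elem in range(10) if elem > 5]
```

Let's trace through this code step by step.

Initialize: out = [elem * 3 for elem in range(10) if elem > 5]

After execution: out = [18, 21, 24, 27]
[18, 21, 24, 27]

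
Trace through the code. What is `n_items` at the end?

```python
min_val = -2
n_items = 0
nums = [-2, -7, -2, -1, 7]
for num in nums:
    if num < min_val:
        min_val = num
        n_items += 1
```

Let's trace through this code step by step.

Initialize: min_val = -2
Initialize: n_items = 0
Initialize: nums = [-2, -7, -2, -1, 7]
Entering loop: for num in nums:

After execution: n_items = 1
1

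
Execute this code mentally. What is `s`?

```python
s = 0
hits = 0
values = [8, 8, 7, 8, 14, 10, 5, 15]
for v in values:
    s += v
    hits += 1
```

Let's trace through this code step by step.

Initialize: s = 0
Initialize: hits = 0
Initialize: values = [8, 8, 7, 8, 14, 10, 5, 15]
Entering loop: for v in values:

After execution: s = 75
75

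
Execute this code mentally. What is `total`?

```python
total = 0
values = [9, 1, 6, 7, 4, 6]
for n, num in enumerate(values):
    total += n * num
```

Let's trace through this code step by step.

Initialize: total = 0
Initialize: values = [9, 1, 6, 7, 4, 6]
Entering loop: for n, num in enumerate(values):

After execution: total = 80
80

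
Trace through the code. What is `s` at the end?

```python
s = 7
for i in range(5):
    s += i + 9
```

Let's trace through this code step by step.

Initialize: s = 7
Entering loop: for i in range(5):

After execution: s = 62
62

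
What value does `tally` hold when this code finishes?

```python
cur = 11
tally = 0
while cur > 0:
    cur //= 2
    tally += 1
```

Let's trace through this code step by step.

Initialize: cur = 11
Initialize: tally = 0
Entering loop: while cur > 0:

After execution: tally = 4
4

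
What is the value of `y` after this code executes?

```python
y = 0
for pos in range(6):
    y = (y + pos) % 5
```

Let's trace through this code step by step.

Initialize: y = 0
Entering loop: for pos in range(6):

After execution: y = 0
0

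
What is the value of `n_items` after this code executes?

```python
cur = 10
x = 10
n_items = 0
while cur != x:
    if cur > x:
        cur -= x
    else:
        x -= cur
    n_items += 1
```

Let's trace through this code step by step.

Initialize: cur = 10
Initialize: x = 10
Initialize: n_items = 0
Entering loop: while cur != x:

After execution: n_items = 0
0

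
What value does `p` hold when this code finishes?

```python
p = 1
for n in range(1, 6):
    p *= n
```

Let's trace through this code step by step.

Initialize: p = 1
Entering loop: for n in range(1, 6):

After execution: p = 120
120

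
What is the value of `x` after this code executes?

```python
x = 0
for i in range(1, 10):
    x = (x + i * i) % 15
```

Let's trace through this code step by step.

Initialize: x = 0
Entering loop: for i in range(1, 10):

After execution: x = 0
0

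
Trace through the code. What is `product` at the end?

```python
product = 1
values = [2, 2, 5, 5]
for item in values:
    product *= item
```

Let's trace through this code step by step.

Initialize: product = 1
Initialize: values = [2, 2, 5, 5]
Entering loop: for item in values:

After execution: product = 100
100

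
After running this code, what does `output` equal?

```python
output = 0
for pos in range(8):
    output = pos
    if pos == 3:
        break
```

Let's trace through this code step by step.

Initialize: output = 0
Entering loop: for pos in range(8):

After execution: output = 3
3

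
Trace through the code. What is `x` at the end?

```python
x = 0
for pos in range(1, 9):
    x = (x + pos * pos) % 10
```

Let's trace through this code step by step.

Initialize: x = 0
Entering loop: for pos in range(1, 9):

After execution: x = 4
4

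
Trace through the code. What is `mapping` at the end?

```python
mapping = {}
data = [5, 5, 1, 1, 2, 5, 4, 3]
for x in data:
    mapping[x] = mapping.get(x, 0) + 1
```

Let's trace through this code step by step.

Initialize: mapping = {}
Initialize: data = [5, 5, 1, 1, 2, 5, 4, 3]
Entering loop: for x in data:

After execution: mapping = {5: 3, 1: 2, 2: 1, 4: 1, 3: 1}
{5: 3, 1: 2, 2: 1, 4: 1, 3: 1}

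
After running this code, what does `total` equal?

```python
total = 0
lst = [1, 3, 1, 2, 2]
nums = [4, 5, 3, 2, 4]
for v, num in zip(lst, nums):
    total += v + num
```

Let's trace through this code step by step.

Initialize: total = 0
Initialize: lst = [1, 3, 1, 2, 2]
Initialize: nums = [4, 5, 3, 2, 4]
Entering loop: for v, num in zip(lst, nums):

After execution: total = 27
27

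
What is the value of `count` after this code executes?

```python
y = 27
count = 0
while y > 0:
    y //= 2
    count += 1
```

Let's trace through this code step by step.

Initialize: y = 27
Initialize: count = 0
Entering loop: while y > 0:

After execution: count = 5
5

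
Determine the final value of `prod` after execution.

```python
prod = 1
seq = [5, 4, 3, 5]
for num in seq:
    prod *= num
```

Let's trace through this code step by step.

Initialize: prod = 1
Initialize: seq = [5, 4, 3, 5]
Entering loop: for num in seq:

After execution: prod = 300
300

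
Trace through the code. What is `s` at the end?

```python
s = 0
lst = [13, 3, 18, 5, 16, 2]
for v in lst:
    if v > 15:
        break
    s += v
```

Let's trace through this code step by step.

Initialize: s = 0
Initialize: lst = [13, 3, 18, 5, 16, 2]
Entering loop: for v in lst:

After execution: s = 16
16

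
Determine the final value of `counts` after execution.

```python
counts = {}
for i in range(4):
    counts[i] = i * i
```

Let's trace through this code step by step.

Initialize: counts = {}
Entering loop: for i in range(4):

After execution: counts = {0: 0, 1: 1, 2: 4, 3: 9}
{0: 0, 1: 1, 2: 4, 3: 9}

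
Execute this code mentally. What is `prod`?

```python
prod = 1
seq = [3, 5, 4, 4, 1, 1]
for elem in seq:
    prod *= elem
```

Let's trace through this code step by step.

Initialize: prod = 1
Initialize: seq = [3, 5, 4, 4, 1, 1]
Entering loop: for elem in seq:

After execution: prod = 240
240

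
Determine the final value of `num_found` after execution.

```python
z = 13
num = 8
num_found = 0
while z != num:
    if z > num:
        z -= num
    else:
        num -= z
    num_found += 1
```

Let's trace through this code step by step.

Initialize: z = 13
Initialize: num = 8
Initialize: num_found = 0
Entering loop: while z != num:

After execution: num_found = 5
5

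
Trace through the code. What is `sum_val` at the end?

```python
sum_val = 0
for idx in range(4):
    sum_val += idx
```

Let's trace through this code step by step.

Initialize: sum_val = 0
Entering loop: for idx in range(4):

After execution: sum_val = 6
6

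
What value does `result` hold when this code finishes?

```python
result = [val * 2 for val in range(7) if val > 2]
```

Let's trace through this code step by step.

Initialize: result = [val * 2 for val in range(7) if val > 2]

After execution: result = [6, 8, 10, 12]
[6, 8, 10, 12]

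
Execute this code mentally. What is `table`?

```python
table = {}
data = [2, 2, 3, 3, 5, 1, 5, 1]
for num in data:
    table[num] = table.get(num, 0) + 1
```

Let's trace through this code step by step.

Initialize: table = {}
Initialize: data = [2, 2, 3, 3, 5, 1, 5, 1]
Entering loop: for num in data:

After execution: table = {2: 2, 3: 2, 5: 2, 1: 2}
{2: 2, 3: 2, 5: 2, 1: 2}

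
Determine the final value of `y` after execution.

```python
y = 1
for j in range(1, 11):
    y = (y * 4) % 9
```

Let's trace through this code step by step.

Initialize: y = 1
Entering loop: for j in range(1, 11):

After execution: y = 4
4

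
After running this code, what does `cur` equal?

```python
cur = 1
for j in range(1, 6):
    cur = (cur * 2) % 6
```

Let's trace through this code step by step.

Initialize: cur = 1
Entering loop: for j in range(1, 6):

After execution: cur = 2
2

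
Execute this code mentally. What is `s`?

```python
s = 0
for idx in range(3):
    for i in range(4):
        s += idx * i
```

Let's trace through this code step by step.

Initialize: s = 0
Entering loop: for idx in range(3):

After execution: s = 18
18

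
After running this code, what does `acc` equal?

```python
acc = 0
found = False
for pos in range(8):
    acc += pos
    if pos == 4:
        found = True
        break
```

Let's trace through this code step by step.

Initialize: acc = 0
Initialize: found = False
Entering loop: for pos in range(8):

After execution: acc = 10
10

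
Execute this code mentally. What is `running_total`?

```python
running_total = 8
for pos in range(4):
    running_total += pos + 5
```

Let's trace through this code step by step.

Initialize: running_total = 8
Entering loop: for pos in range(4):

After execution: running_total = 34
34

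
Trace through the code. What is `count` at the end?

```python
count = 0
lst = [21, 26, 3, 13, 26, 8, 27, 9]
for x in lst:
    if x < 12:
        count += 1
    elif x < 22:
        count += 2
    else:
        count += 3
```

Let's trace through this code step by step.

Initialize: count = 0
Initialize: lst = [21, 26, 3, 13, 26, 8, 27, 9]
Entering loop: for x in lst:

After execution: count = 16
16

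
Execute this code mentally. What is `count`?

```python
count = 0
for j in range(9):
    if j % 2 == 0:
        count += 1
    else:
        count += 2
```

Let's trace through this code step by step.

Initialize: count = 0
Entering loop: for j in range(9):

After execution: count = 13
13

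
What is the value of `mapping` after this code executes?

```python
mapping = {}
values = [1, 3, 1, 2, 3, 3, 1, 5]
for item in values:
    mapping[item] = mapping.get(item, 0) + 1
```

Let's trace through this code step by step.

Initialize: mapping = {}
Initialize: values = [1, 3, 1, 2, 3, 3, 1, 5]
Entering loop: for item in values:

After execution: mapping = {1: 3, 3: 3, 2: 1, 5: 1}
{1: 3, 3: 3, 2: 1, 5: 1}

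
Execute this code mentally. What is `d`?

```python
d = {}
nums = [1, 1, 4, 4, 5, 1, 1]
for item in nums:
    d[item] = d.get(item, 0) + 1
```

Let's trace through this code step by step.

Initialize: d = {}
Initialize: nums = [1, 1, 4, 4, 5, 1, 1]
Entering loop: for item in nums:

After execution: d = {1: 4, 4: 2, 5: 1}
{1: 4, 4: 2, 5: 1}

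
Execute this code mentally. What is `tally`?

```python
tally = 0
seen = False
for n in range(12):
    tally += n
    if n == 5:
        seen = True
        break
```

Let's trace through this code step by step.

Initialize: tally = 0
Initialize: seen = False
Entering loop: for n in range(12):

After execution: tally = 15
15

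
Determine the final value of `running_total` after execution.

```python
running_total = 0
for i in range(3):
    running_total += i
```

Let's trace through this code step by step.

Initialize: running_total = 0
Entering loop: for i in range(3):

After execution: running_total = 3
3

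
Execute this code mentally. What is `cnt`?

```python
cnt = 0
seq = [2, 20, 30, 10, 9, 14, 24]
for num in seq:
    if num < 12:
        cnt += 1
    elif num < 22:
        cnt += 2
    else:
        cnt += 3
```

Let's trace through this code step by step.

Initialize: cnt = 0
Initialize: seq = [2, 20, 30, 10, 9, 14, 24]
Entering loop: for num in seq:

After execution: cnt = 13
13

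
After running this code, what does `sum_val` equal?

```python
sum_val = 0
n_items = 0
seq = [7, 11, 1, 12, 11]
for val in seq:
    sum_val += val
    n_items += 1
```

Let's trace through this code step by step.

Initialize: sum_val = 0
Initialize: n_items = 0
Initialize: seq = [7, 11, 1, 12, 11]
Entering loop: for val in seq:

After execution: sum_val = 42
42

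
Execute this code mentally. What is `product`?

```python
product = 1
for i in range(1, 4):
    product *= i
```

Let's trace through this code step by step.

Initialize: product = 1
Entering loop: for i in range(1, 4):

After execution: product = 6
6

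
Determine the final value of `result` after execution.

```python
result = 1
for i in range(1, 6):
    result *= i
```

Let's trace through this code step by step.

Initialize: result = 1
Entering loop: for i in range(1, 6):

After execution: result = 120
120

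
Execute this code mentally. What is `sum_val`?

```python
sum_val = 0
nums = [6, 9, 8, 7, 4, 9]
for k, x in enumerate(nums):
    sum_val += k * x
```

Let's trace through this code step by step.

Initialize: sum_val = 0
Initialize: nums = [6, 9, 8, 7, 4, 9]
Entering loop: for k, x in enumerate(nums):

After execution: sum_val = 107
107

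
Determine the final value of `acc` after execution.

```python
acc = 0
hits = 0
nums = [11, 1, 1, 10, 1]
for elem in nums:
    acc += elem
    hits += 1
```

Let's trace through this code step by step.

Initialize: acc = 0
Initialize: hits = 0
Initialize: nums = [11, 1, 1, 10, 1]
Entering loop: for elem in nums:

After execution: acc = 24
24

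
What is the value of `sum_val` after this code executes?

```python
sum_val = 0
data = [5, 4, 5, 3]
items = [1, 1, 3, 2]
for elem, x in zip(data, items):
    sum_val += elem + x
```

Let's trace through this code step by step.

Initialize: sum_val = 0
Initialize: data = [5, 4, 5, 3]
Initialize: items = [1, 1, 3, 2]
Entering loop: for elem, x in zip(data, items):

After execution: sum_val = 24
24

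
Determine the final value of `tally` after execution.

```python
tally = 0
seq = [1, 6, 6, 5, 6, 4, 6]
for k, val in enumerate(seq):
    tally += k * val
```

Let's trace through this code step by step.

Initialize: tally = 0
Initialize: seq = [1, 6, 6, 5, 6, 4, 6]
Entering loop: for k, val in enumerate(seq):

After execution: tally = 113
113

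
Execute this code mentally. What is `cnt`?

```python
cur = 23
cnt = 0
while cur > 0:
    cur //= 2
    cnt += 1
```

Let's trace through this code step by step.

Initialize: cur = 23
Initialize: cnt = 0
Entering loop: while cur > 0:

After execution: cnt = 5
5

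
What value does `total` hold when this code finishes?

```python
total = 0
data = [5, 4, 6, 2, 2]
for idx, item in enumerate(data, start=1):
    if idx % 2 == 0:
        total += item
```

Let's trace through this code step by step.

Initialize: total = 0
Initialize: data = [5, 4, 6, 2, 2]
Entering loop: for idx, item in enumerate(data, start=1):

After execution: total = 6
6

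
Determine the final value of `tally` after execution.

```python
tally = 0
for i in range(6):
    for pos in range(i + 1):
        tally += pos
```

Let's trace through this code step by step.

Initialize: tally = 0
Entering loop: for i in range(6):

After execution: tally = 35
35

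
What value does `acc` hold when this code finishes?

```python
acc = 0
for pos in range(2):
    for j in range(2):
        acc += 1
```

Let's trace through this code step by step.

Initialize: acc = 0
Entering loop: for pos in range(2):

After execution: acc = 4
4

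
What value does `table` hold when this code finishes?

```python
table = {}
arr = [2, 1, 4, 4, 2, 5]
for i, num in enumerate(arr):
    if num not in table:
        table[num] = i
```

Let's trace through this code step by step.

Initialize: table = {}
Initialize: arr = [2, 1, 4, 4, 2, 5]
Entering loop: for i, num in enumerate(arr):

After execution: table = {2: 0, 1: 1, 4: 2, 5: 5}
{2: 0, 1: 1, 4: 2, 5: 5}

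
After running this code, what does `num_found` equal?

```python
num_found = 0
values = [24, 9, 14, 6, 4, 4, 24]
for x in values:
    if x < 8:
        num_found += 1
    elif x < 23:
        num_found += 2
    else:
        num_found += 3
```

Let's trace through this code step by step.

Initialize: num_found = 0
Initialize: values = [24, 9, 14, 6, 4, 4, 24]
Entering loop: for x in values:

After execution: num_found = 13
13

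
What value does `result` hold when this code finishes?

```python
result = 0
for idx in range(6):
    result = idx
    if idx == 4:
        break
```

Let's trace through this code step by step.

Initialize: result = 0
Entering loop: for idx in range(6):

After execution: result = 4
4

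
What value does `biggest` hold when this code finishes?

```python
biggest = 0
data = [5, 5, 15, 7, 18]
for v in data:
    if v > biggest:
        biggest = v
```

Let's trace through this code step by step.

Initialize: biggest = 0
Initialize: data = [5, 5, 15, 7, 18]
Entering loop: for v in data:

After execution: biggest = 18
18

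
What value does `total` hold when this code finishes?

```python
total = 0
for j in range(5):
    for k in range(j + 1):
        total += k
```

Let's trace through this code step by step.

Initialize: total = 0
Entering loop: for j in range(5):

After execution: total = 20
20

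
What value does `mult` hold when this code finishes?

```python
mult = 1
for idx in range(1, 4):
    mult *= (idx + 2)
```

Let's trace through this code step by step.

Initialize: mult = 1
Entering loop: for idx in range(1, 4):

After execution: mult = 60
60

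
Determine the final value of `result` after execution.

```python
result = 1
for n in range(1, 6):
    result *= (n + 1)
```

Let's trace through this code step by step.

Initialize: result = 1
Entering loop: for n in range(1, 6):

After execution: result = 720
720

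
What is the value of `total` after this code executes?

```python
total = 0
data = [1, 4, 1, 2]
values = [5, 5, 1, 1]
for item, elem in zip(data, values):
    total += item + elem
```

Let's trace through this code step by step.

Initialize: total = 0
Initialize: data = [1, 4, 1, 2]
Initialize: values = [5, 5, 1, 1]
Entering loop: for item, elem in zip(data, values):

After execution: total = 20
20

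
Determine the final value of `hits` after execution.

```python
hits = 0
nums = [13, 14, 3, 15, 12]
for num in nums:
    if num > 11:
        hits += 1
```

Let's trace through this code step by step.

Initialize: hits = 0
Initialize: nums = [13, 14, 3, 15, 12]
Entering loop: for num in nums:

After execution: hits = 4
4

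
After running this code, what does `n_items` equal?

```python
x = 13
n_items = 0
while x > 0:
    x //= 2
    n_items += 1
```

Let's trace through this code step by step.

Initialize: x = 13
Initialize: n_items = 0
Entering loop: while x > 0:

After execution: n_items = 4
4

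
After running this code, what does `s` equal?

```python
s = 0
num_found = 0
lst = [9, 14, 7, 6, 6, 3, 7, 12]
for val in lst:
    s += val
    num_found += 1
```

Let's trace through this code step by step.

Initialize: s = 0
Initialize: num_found = 0
Initialize: lst = [9, 14, 7, 6, 6, 3, 7, 12]
Entering loop: for val in lst:

After execution: s = 64
64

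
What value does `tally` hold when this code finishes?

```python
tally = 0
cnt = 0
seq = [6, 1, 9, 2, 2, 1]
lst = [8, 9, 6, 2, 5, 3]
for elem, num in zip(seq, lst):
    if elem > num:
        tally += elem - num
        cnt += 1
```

Let's trace through this code step by step.

Initialize: tally = 0
Initialize: cnt = 0
Initialize: seq = [6, 1, 9, 2, 2, 1]
Initialize: lst = [8, 9, 6, 2, 5, 3]
Entering loop: for elem, num in zip(seq, lst):

After execution: tally = 3
3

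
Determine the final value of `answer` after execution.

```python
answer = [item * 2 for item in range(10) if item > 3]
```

Let's trace through this code step by step.

Initialize: answer = [item * 2 for item in range(10) if item > 3]

After execution: answer = [8, 10, 12, 14, 16, 18]
[8, 10, 12, 14, 16, 18]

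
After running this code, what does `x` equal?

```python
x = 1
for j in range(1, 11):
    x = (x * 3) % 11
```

Let's trace through this code step by step.

Initialize: x = 1
Entering loop: for j in range(1, 11):

After execution: x = 1
1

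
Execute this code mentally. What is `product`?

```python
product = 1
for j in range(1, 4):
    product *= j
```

Let's trace through this code step by step.

Initialize: product = 1
Entering loop: for j in range(1, 4):

After execution: product = 6
6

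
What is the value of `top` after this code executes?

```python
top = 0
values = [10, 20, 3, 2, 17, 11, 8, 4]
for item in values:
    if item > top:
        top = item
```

Let's trace through this code step by step.

Initialize: top = 0
Initialize: values = [10, 20, 3, 2, 17, 11, 8, 4]
Entering loop: for item in values:

After execution: top = 20
20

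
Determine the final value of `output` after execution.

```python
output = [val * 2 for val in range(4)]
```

Let's trace through this code step by step.

Initialize: output = [val * 2 for val in range(4)]

After execution: output = [0, 2, 4, 6]
[0, 2, 4, 6]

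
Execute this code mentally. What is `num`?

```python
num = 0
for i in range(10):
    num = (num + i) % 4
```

Let's trace through this code step by step.

Initialize: num = 0
Entering loop: for i in range(10):

After execution: num = 1
1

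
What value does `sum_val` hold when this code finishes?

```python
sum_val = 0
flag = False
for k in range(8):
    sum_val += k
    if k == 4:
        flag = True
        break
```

Let's trace through this code step by step.

Initialize: sum_val = 0
Initialize: flag = False
Entering loop: for k in range(8):

After execution: sum_val = 10
10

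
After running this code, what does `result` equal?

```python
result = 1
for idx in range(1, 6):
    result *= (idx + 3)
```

Let's trace through this code step by step.

Initialize: result = 1
Entering loop: for idx in range(1, 6):

After execution: result = 6720
6720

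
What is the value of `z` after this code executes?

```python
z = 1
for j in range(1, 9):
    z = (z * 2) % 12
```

Let's trace through this code step by step.

Initialize: z = 1
Entering loop: for j in range(1, 9):

After execution: z = 4
4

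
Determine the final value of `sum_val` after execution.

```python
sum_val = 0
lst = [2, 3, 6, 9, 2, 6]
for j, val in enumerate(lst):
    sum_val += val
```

Let's trace through this code step by step.

Initialize: sum_val = 0
Initialize: lst = [2, 3, 6, 9, 2, 6]
Entering loop: for j, val in enumerate(lst):

After execution: sum_val = 28
28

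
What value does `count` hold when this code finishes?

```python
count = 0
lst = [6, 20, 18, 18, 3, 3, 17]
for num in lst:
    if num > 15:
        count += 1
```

Let's trace through this code step by step.

Initialize: count = 0
Initialize: lst = [6, 20, 18, 18, 3, 3, 17]
Entering loop: for num in lst:

After execution: count = 4
4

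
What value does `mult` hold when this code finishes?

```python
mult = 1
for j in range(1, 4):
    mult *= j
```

Let's trace through this code step by step.

Initialize: mult = 1
Entering loop: for j in range(1, 4):

After execution: mult = 6
6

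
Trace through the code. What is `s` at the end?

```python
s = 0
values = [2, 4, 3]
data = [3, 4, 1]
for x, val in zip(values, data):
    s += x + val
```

Let's trace through this code step by step.

Initialize: s = 0
Initialize: values = [2, 4, 3]
Initialize: data = [3, 4, 1]
Entering loop: for x, val in zip(values, data):

After execution: s = 17
17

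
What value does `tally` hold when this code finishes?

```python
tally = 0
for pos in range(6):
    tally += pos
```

Let's trace through this code step by step.

Initialize: tally = 0
Entering loop: for pos in range(6):

After execution: tally = 15
15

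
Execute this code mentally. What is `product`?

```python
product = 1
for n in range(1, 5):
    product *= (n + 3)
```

Let's trace through this code step by step.

Initialize: product = 1
Entering loop: for n in range(1, 5):

After execution: product = 840
840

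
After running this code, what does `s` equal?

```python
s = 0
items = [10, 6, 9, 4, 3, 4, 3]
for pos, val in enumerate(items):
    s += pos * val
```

Let's trace through this code step by step.

Initialize: s = 0
Initialize: items = [10, 6, 9, 4, 3, 4, 3]
Entering loop: for pos, val in enumerate(items):

After execution: s = 86
86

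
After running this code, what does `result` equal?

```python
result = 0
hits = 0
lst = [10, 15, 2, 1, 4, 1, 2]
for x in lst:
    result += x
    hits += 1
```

Let's trace through this code step by step.

Initialize: result = 0
Initialize: hits = 0
Initialize: lst = [10, 15, 2, 1, 4, 1, 2]
Entering loop: for x in lst:

After execution: result = 35
35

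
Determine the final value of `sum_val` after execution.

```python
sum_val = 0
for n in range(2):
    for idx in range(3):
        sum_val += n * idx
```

Let's trace through this code step by step.

Initialize: sum_val = 0
Entering loop: for n in range(2):

After execution: sum_val = 3
3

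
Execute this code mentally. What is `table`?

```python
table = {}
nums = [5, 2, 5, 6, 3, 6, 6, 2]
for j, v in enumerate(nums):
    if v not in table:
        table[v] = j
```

Let's trace through this code step by step.

Initialize: table = {}
Initialize: nums = [5, 2, 5, 6, 3, 6, 6, 2]
Entering loop: for j, v in enumerate(nums):

After execution: table = {5: 0, 2: 1, 6: 3, 3: 4}
{5: 0, 2: 1, 6: 3, 3: 4}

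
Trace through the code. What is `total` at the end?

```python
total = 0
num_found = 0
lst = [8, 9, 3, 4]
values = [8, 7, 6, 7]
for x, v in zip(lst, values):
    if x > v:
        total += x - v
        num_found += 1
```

Let's trace through this code step by step.

Initialize: total = 0
Initialize: num_found = 0
Initialize: lst = [8, 9, 3, 4]
Initialize: values = [8, 7, 6, 7]
Entering loop: for x, v in zip(lst, values):

After execution: total = 2
2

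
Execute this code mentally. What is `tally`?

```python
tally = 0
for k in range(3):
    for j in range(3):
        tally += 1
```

Let's trace through this code step by step.

Initialize: tally = 0
Entering loop: for k in range(3):

After execution: tally = 9
9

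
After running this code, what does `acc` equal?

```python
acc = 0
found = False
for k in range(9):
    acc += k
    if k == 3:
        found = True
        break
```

Let's trace through this code step by step.

Initialize: acc = 0
Initialize: found = False
Entering loop: for k in range(9):

After execution: acc = 6
6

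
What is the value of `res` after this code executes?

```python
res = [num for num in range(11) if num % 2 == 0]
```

Let's trace through this code step by step.

Initialize: res = [num for num in range(11) if num % 2 == 0]

After execution: res = [0, 2, 4, 6, 8, 10]
[0, 2, 4, 6, 8, 10]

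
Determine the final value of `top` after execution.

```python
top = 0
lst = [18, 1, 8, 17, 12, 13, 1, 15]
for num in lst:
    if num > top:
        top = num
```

Let's trace through this code step by step.

Initialize: top = 0
Initialize: lst = [18, 1, 8, 17, 12, 13, 1, 15]
Entering loop: for num in lst:

After execution: top = 18
18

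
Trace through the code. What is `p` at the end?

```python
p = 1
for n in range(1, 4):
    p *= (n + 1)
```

Let's trace through this code step by step.

Initialize: p = 1
Entering loop: for n in range(1, 4):

After execution: p = 24
24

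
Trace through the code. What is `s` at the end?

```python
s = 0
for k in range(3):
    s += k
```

Let's trace through this code step by step.

Initialize: s = 0
Entering loop: for k in range(3):

After execution: s = 3
3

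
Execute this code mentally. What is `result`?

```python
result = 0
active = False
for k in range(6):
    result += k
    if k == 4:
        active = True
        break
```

Let's trace through this code step by step.

Initialize: result = 0
Initialize: active = False
Entering loop: for k in range(6):

After execution: result = 10
10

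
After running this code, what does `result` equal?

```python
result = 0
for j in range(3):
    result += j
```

Let's trace through this code step by step.

Initialize: result = 0
Entering loop: for j in range(3):

After execution: result = 3
3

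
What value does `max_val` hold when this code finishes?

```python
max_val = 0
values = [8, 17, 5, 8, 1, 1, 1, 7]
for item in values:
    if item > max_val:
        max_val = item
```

Let's trace through this code step by step.

Initialize: max_val = 0
Initialize: values = [8, 17, 5, 8, 1, 1, 1, 7]
Entering loop: for item in values:

After execution: max_val = 17
17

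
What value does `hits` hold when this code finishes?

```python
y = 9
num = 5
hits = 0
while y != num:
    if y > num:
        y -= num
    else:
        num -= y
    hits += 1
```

Let's trace through this code step by step.

Initialize: y = 9
Initialize: num = 5
Initialize: hits = 0
Entering loop: while y != num:

After execution: hits = 5
5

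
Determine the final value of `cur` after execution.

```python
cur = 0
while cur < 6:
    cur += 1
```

Let's trace through this code step by step.

Initialize: cur = 0
Entering loop: while cur < 6:

After execution: cur = 6
6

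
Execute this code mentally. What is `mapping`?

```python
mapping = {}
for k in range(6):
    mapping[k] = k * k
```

Let's trace through this code step by step.

Initialize: mapping = {}
Entering loop: for k in range(6):

After execution: mapping = {0: 0, 1: 1, 2: 4, 3: 9, 4: 16, 5: 25}
{0: 0, 1: 1, 2: 4, 3: 9, 4: 16, 5: 25}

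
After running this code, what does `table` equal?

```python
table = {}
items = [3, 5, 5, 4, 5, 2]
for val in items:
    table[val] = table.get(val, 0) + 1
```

Let's trace through this code step by step.

Initialize: table = {}
Initialize: items = [3, 5, 5, 4, 5, 2]
Entering loop: for val in items:

After execution: table = {3: 1, 5: 3, 4: 1, 2: 1}
{3: 1, 5: 3, 4: 1, 2: 1}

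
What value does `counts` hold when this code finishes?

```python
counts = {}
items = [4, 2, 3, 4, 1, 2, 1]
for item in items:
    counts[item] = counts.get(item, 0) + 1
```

Let's trace through this code step by step.

Initialize: counts = {}
Initialize: items = [4, 2, 3, 4, 1, 2, 1]
Entering loop: for item in items:

After execution: counts = {4: 2, 2: 2, 3: 1, 1: 2}
{4: 2, 2: 2, 3: 1, 1: 2}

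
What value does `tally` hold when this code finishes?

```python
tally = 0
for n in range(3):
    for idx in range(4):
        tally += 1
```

Let's trace through this code step by step.

Initialize: tally = 0
Entering loop: for n in range(3):

After execution: tally = 12
12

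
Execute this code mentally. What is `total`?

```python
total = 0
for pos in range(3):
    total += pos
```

Let's trace through this code step by step.

Initialize: total = 0
Entering loop: for pos in range(3):

After execution: total = 3
3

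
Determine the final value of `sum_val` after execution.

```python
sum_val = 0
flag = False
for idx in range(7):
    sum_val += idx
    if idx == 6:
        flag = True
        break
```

Let's trace through this code step by step.

Initialize: sum_val = 0
Initialize: flag = False
Entering loop: for idx in range(7):

After execution: sum_val = 21
21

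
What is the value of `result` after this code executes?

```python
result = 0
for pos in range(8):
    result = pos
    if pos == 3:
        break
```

Let's trace through this code step by step.

Initialize: result = 0
Entering loop: for pos in range(8):

After execution: result = 3
3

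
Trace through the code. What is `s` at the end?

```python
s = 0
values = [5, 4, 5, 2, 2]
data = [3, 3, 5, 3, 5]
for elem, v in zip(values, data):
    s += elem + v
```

Let's trace through this code step by step.

Initialize: s = 0
Initialize: values = [5, 4, 5, 2, 2]
Initialize: data = [3, 3, 5, 3, 5]
Entering loop: for elem, v in zip(values, data):

After execution: s = 37
37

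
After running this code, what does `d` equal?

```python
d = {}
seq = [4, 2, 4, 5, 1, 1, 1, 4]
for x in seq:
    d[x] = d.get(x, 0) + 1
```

Let's trace through this code step by step.

Initialize: d = {}
Initialize: seq = [4, 2, 4, 5, 1, 1, 1, 4]
Entering loop: for x in seq:

After execution: d = {4: 3, 2: 1, 5: 1, 1: 3}
{4: 3, 2: 1, 5: 1, 1: 3}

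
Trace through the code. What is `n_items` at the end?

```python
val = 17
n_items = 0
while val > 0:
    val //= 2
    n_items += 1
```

Let's trace through this code step by step.

Initialize: val = 17
Initialize: n_items = 0
Entering loop: while val > 0:

After execution: n_items = 5
5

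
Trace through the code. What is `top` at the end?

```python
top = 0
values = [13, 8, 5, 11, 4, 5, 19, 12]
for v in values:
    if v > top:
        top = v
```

Let's trace through this code step by step.

Initialize: top = 0
Initialize: values = [13, 8, 5, 11, 4, 5, 19, 12]
Entering loop: for v in values:

After execution: top = 19
19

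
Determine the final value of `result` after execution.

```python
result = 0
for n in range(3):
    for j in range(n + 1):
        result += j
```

Let's trace through this code step by step.

Initialize: result = 0
Entering loop: for n in range(3):

After execution: result = 4
4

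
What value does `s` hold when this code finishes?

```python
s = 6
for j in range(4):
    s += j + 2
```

Let's trace through this code step by step.

Initialize: s = 6
Entering loop: for j in range(4):

After execution: s = 20
20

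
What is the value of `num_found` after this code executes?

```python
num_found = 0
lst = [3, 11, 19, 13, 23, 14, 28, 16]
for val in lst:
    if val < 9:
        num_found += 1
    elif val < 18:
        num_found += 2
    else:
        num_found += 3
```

Let's trace through this code step by step.

Initialize: num_found = 0
Initialize: lst = [3, 11, 19, 13, 23, 14, 28, 16]
Entering loop: for val in lst:

After execution: num_found = 18
18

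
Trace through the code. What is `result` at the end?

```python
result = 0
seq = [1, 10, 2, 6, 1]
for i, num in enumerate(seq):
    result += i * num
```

Let's trace through this code step by step.

Initialize: result = 0
Initialize: seq = [1, 10, 2, 6, 1]
Entering loop: for i, num in enumerate(seq):

After execution: result = 36
36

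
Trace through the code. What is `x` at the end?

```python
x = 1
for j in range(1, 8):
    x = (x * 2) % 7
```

Let's trace through this code step by step.

Initialize: x = 1
Entering loop: for j in range(1, 8):

After execution: x = 2
2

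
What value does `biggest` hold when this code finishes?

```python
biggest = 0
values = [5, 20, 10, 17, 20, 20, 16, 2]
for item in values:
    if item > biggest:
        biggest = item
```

Let's trace through this code step by step.

Initialize: biggest = 0
Initialize: values = [5, 20, 10, 17, 20, 20, 16, 2]
Entering loop: for item in values:

After execution: biggest = 20
20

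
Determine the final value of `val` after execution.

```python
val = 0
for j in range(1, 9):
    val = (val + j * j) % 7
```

Let's trace through this code step by step.

Initialize: val = 0
Entering loop: for j in range(1, 9):

After execution: val = 1
1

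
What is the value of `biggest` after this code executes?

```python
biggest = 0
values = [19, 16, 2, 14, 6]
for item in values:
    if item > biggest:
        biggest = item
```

Let's trace through this code step by step.

Initialize: biggest = 0
Initialize: values = [19, 16, 2, 14, 6]
Entering loop: for item in values:

After execution: biggest = 19
19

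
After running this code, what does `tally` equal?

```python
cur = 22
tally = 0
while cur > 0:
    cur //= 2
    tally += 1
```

Let's trace through this code step by step.

Initialize: cur = 22
Initialize: tally = 0
Entering loop: while cur > 0:

After execution: tally = 5
5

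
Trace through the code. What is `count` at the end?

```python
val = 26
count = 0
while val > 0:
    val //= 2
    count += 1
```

Let's trace through this code step by step.

Initialize: val = 26
Initialize: count = 0
Entering loop: while val > 0:

After execution: count = 5
5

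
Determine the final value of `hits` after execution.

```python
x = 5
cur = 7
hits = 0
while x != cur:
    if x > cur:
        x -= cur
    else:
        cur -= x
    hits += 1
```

Let's trace through this code step by step.

Initialize: x = 5
Initialize: cur = 7
Initialize: hits = 0
Entering loop: while x != cur:

After execution: hits = 4
4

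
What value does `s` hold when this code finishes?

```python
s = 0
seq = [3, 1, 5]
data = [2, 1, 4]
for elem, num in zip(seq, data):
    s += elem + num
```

Let's trace through this code step by step.

Initialize: s = 0
Initialize: seq = [3, 1, 5]
Initialize: data = [2, 1, 4]
Entering loop: for elem, num in zip(seq, data):

After execution: s = 16
16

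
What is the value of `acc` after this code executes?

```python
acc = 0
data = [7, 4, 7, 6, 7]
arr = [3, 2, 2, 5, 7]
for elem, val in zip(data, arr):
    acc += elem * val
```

Let's trace through this code step by step.

Initialize: acc = 0
Initialize: data = [7, 4, 7, 6, 7]
Initialize: arr = [3, 2, 2, 5, 7]
Entering loop: for elem, val in zip(data, arr):

After execution: acc = 122
122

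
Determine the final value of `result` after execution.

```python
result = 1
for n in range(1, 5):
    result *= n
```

Let's trace through this code step by step.

Initialize: result = 1
Entering loop: for n in range(1, 5):

After execution: result = 24
24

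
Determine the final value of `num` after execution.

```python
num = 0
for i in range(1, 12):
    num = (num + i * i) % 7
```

Let's trace through this code step by step.

Initialize: num = 0
Entering loop: for i in range(1, 12):

After execution: num = 2
2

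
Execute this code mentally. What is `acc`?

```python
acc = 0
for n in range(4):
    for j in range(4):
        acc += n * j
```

Let's trace through this code step by step.

Initialize: acc = 0
Entering loop: for n in range(4):

After execution: acc = 36
36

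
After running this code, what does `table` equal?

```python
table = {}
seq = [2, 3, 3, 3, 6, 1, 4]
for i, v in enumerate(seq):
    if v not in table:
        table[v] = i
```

Let's trace through this code step by step.

Initialize: table = {}
Initialize: seq = [2, 3, 3, 3, 6, 1, 4]
Entering loop: for i, v in enumerate(seq):

After execution: table = {2: 0, 3: 1, 6: 4, 1: 5, 4: 6}
{2: 0, 3: 1, 6: 4, 1: 5, 4: 6}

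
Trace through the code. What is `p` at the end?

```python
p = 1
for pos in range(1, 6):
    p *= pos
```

Let's trace through this code step by step.

Initialize: p = 1
Entering loop: for pos in range(1, 6):

After execution: p = 120
120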